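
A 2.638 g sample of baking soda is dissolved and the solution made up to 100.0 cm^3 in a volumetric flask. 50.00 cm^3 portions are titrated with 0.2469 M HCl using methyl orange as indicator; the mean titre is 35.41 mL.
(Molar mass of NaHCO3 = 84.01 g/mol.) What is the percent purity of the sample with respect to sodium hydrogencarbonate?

55.68 %

NaHCO3 + HCl → NaCl + H2O + CO2
n(HCl) per titration = 0.03541 × 0.2469 = 8.743 × 10^-3 mol
n(NaHCO3) in each aliquot = 8.743 × 10^-3 mol (1:1 ratio)
n(NaHCO3) in the whole flask = 8.743 × 10^-3 × 100.0/50.00 = 0.01749 mol
mass of NaHCO3 = 0.01749 × 84.01 = 1.469 g
% NaHCO3 = 1.469 / 2.638 × 100 = 55.68 %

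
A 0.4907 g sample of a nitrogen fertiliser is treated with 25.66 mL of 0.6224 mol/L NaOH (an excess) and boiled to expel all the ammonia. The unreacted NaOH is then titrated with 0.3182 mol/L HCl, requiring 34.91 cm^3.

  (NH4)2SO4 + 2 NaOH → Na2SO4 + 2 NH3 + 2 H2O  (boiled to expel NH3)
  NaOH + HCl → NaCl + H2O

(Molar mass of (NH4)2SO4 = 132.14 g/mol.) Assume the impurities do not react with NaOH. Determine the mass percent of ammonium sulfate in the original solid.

65.47 %

n(NaOH) added = 0.02566 × 0.6224 = 0.01597 mol
n(HCl) used in back-titration = 0.03491 × 0.3182 = 0.01111 mol
n(NaOH) left over = 0.01111 mol (1:1 ratio)
n(NaOH) consumed by analyte = 0.01597 − 0.01111 = 4.862 × 10^-3 mol
From the 1:2 ratio, n((NH4)2SO4) = 1/2 × 4.862 × 10^-3 = 2.431 × 10^-3 mol
mass of (NH4)2SO4 = 2.431 × 10^-3 × 132.14 = 0.3213 g
% (NH4)2SO4 = 0.3213 / 0.4907 × 100 = 65.47 %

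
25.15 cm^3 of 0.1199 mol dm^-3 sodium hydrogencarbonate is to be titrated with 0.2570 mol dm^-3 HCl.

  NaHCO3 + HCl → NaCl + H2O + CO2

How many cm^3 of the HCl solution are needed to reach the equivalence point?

11.73 mL

n(NaHCO3) = 0.02515 L × 0.1199 mol/L = 3.015 × 10^-3 mol
n(HCl) = 3.015 × 10^-3 mol (1:1 stoichiometry)
V(HCl) = 3.015 × 10^-3 mol / 0.2570 mol/L = 0.01173 L = 11.73 mL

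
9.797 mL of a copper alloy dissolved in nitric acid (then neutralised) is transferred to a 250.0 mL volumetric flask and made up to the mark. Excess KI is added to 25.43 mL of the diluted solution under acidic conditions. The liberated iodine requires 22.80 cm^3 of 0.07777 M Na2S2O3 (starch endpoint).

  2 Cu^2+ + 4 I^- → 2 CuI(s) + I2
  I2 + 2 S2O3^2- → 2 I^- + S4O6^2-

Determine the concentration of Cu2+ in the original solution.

n(S2O3^2-) = 0.02280 × 0.07777 = 1.773 × 10^-3 mol
n(I2) = n(S2O3^2-)/2 = 8.866 × 10^-4 mol
From the 2:1 ratio, n(Cu2+) in the aliquot = 2/1 × 8.866 × 10^-4 = 1.773 × 10^-3 mol
[Cu2+]_dilute = 1.773 × 10^-3 / 0.02543 = 0.06973 mol/L
[Cu2+]_original = 0.06973 × 250.0/9.797 = 1.779 mol/L

1.779 M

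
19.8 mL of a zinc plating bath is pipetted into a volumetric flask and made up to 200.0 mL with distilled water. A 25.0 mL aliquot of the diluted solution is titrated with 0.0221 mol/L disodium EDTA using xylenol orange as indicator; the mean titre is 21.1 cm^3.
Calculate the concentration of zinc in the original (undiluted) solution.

0.188 mol/L

Zn^2+ + EDTA^4- → [Zn(EDTA)]^2-
n(EDTA) = 0.0211 × 0.0221 = 4.66 × 10^-4 mol
n(Zn2+) in the aliquot = 4.66 × 10^-4 mol (1:1 ratio)
[Zn2+]_dilute = 4.66 × 10^-4 / 0.0250 = 0.0187 mol/L
Dilution factor = 200.0 / 19.8 = 10.10
[Zn2+]_stock = 0.0187 × 10.10 = 0.188 mol/L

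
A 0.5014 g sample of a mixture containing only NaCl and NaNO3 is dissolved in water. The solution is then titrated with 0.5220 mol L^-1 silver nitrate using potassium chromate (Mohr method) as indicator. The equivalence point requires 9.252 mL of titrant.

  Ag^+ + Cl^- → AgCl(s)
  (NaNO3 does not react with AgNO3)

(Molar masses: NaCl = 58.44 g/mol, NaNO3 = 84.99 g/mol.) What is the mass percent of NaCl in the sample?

56.29 %

n(AgNO3) = 0.009252 × 0.5220 = 4.830 × 10^-3 mol
Let x = n(NaCl), y = n(NaNO3).
Titrant: 1x = 4.830 × 10^-3;  mass: 58.44x + 84.99y = 0.5014
Solving, x = 4.830 × 10^-3 mol, y = 2.579 × 10^-3 mol
mass of NaCl = 4.830 × 10^-3 × 58.44 = 0.2822 g
% NaCl = 0.2822 / 0.5014 × 100 = 56.29 %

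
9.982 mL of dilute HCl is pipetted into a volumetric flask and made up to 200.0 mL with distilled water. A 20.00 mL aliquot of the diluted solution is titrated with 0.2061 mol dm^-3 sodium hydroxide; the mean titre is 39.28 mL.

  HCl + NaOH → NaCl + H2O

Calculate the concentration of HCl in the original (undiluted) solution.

n(NaOH) = 0.03928 × 0.2061 = 8.096 × 10^-3 mol
n(HCl) in the aliquot = 8.096 × 10^-3 mol (1:1 ratio)
[HCl]_dilute = 8.096 × 10^-3 / 0.02000 = 0.4048 mol/L
Dilution factor = 200.0 / 9.982 = 20.04
[HCl]_stock = 0.4048 × 20.04 = 8.110 mol/L

8.110 mol/L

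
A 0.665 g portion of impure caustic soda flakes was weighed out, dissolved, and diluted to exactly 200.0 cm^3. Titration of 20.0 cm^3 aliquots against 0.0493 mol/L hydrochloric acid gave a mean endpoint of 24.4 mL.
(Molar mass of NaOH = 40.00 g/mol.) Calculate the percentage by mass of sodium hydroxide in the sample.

72.4 %

NaOH + HCl → NaCl + H2O
n(HCl) per titration = 0.0244 × 0.0493 = 1.20 × 10^-3 mol
n(NaOH) in each aliquot = 1.20 × 10^-3 mol (1:1 ratio)
n(NaOH) in the whole flask = 1.20 × 10^-3 × 200.0/20.0 = 0.0120 mol
mass of NaOH = 0.0120 × 40.00 = 0.481 g
% NaOH = 0.481 / 0.665 × 100 = 72.4 %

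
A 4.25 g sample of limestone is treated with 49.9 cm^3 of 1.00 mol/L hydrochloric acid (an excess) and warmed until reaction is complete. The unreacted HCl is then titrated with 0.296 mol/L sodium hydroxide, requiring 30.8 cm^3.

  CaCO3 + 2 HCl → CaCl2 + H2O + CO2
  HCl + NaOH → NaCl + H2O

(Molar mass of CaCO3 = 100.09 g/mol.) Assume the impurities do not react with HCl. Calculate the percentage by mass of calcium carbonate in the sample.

48.0 %

n(HCl) added = 0.0499 × 1.00 = 0.0499 mol
n(NaOH) used in back-titration = 0.0308 × 0.296 = 9.12 × 10^-3 mol
n(HCl) left over = 9.12 × 10^-3 mol (1:1 ratio)
n(HCl) consumed by analyte = 0.0499 − 9.12 × 10^-3 = 0.0408 mol
From the 1:2 ratio, n(CaCO3) = 1/2 × 0.0408 = 0.0204 mol
mass of CaCO3 = 0.0204 × 100.09 = 2.04 g
% CaCO3 = 2.04 / 4.25 × 100 = 48.0 %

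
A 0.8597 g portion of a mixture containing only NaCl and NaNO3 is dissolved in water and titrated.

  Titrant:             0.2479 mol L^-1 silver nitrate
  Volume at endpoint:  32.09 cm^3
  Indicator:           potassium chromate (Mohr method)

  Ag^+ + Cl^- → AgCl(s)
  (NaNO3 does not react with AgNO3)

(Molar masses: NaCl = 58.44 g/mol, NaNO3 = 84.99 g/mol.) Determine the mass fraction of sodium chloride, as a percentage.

n(AgNO3) = 0.03209 × 0.2479 = 7.955 × 10^-3 mol
Let x = n(NaCl), y = n(NaNO3).
Titrant: 1x = 7.955 × 10^-3;  mass: 58.44x + 84.99y = 0.8597
Solving, x = 7.955 × 10^-3 mol, y = 4.645 × 10^-3 mol
mass of NaCl = 7.955 × 10^-3 × 58.44 = 0.4649 g
% NaCl = 0.4649 / 0.8597 × 100 = 54.08 %

54.08 %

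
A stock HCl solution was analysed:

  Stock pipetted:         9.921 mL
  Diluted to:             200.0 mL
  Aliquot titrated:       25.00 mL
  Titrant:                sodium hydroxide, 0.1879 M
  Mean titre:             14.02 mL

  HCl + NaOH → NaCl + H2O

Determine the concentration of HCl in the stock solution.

n(NaOH) = 0.01402 × 0.1879 = 2.634 × 10^-3 mol
n(HCl) in the aliquot = 2.634 × 10^-3 mol (1:1 ratio)
[HCl]_dilute = 2.634 × 10^-3 / 0.02500 = 0.1054 mol/L
Dilution factor = 200.0 / 9.921 = 20.16
[HCl]_stock = 0.1054 × 20.16 = 2.124 mol/L

2.124 M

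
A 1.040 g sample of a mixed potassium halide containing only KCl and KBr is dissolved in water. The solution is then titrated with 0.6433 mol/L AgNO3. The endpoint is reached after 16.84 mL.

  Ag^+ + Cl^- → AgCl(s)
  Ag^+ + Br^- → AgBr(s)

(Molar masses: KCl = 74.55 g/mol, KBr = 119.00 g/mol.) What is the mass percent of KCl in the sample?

n(AgNO3) = 0.01684 × 0.6433 = 0.01083 mol
Let x = n(KCl), y = n(KBr).
Titrant: 1x + 1y = 0.01083;  mass: 74.55x + 119.00y = 1.040
Solving, x = 5.605 × 10^-3 mol, y = 5.228 × 10^-3 mol
mass of KCl = 5.605 × 10^-3 × 74.55 = 0.4179 g
% KCl = 0.4179 / 1.040 × 100 = 40.18 %

40.18 %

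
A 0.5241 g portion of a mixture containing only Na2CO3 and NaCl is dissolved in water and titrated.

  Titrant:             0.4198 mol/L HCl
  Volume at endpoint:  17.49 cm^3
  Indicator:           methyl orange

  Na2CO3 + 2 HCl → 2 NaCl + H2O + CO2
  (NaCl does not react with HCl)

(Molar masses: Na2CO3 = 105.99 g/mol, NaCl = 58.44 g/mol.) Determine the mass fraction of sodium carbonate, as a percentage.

74.24 %

n(HCl) = 0.01749 × 0.4198 = 7.342 × 10^-3 mol
Let x = n(Na2CO3), y = n(NaCl).
Titrant: 2x = 7.342 × 10^-3;  mass: 105.99x + 58.44y = 0.5241
Solving, x = 3.671 × 10^-3 mol, y = 2.310 × 10^-3 mol
mass of Na2CO3 = 3.671 × 10^-3 × 105.99 = 0.3891 g
% Na2CO3 = 0.3891 / 0.5241 × 100 = 74.24 %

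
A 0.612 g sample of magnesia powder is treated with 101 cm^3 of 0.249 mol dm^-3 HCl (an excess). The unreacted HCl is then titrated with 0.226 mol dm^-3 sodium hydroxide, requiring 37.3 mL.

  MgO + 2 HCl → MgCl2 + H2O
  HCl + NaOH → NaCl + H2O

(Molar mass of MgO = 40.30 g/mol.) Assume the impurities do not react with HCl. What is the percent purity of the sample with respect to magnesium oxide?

n(HCl) added = 0.101 × 0.249 = 0.0251 mol
n(NaOH) used in back-titration = 0.0373 × 0.226 = 8.43 × 10^-3 mol
n(HCl) left over = 8.43 × 10^-3 mol (1:1 ratio)
n(HCl) consumed by analyte = 0.0251 − 8.43 × 10^-3 = 0.0167 mol
From the 1:2 ratio, n(MgO) = 1/2 × 0.0167 = 8.36 × 10^-3 mol
mass of MgO = 8.36 × 10^-3 × 40.30 = 0.337 g
% MgO = 0.337 / 0.612 × 100 = 55.0 %

55.0 %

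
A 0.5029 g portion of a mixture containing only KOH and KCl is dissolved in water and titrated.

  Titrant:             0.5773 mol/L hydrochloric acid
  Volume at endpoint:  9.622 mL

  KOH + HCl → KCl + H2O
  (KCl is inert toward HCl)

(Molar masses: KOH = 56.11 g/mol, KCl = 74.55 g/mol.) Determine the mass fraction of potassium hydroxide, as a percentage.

61.98 %

n(HCl) = 0.009622 × 0.5773 = 5.555 × 10^-3 mol
Let x = n(KOH), y = n(KCl).
Titrant: 1x = 5.555 × 10^-3;  mass: 56.11x + 74.55y = 0.5029
Solving, x = 5.555 × 10^-3 mol, y = 2.565 × 10^-3 mol
mass of KOH = 5.555 × 10^-3 × 56.11 = 0.3117 g
% KOH = 0.3117 / 0.5029 × 100 = 61.98 %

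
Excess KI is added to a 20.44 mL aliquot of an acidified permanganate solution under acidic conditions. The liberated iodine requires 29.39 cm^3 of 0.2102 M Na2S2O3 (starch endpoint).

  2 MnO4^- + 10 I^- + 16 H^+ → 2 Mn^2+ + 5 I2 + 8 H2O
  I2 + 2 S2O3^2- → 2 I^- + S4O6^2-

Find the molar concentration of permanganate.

0.06045 M

n(S2O3^2-) = 0.02939 × 0.2102 = 6.178 × 10^-3 mol
n(I2) = n(S2O3^2-)/2 = 3.089 × 10^-3 mol
From the 2:5 ratio, n(MnO4^-) in the aliquot = 2/5 × 3.089 × 10^-3 = 1.236 × 10^-3 mol
[MnO4^-] = 1.236 × 10^-3 / 0.02044 = 0.06045 mol/L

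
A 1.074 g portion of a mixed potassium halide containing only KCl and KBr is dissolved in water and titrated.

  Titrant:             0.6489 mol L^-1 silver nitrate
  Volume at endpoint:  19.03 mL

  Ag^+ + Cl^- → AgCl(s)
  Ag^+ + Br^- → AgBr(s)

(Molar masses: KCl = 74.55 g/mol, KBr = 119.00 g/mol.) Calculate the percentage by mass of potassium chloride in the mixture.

n(AgNO3) = 0.01903 × 0.6489 = 0.01235 mol
Let x = n(KCl), y = n(KBr).
Titrant: 1x + 1y = 0.01235;  mass: 74.55x + 119.00y = 1.074
Solving, x = 8.897 × 10^-3 mol, y = 3.451 × 10^-3 mol
mass of KCl = 8.897 × 10^-3 × 74.55 = 0.6633 g
% KCl = 0.6633 / 1.074 × 100 = 61.76 %

61.76 %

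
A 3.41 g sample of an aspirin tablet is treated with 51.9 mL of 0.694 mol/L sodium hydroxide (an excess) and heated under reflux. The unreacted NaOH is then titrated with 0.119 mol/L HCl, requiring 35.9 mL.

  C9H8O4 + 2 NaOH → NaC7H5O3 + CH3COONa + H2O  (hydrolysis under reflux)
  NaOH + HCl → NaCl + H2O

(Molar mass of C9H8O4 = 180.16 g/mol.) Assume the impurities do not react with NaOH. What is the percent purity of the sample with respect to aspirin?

n(NaOH) added = 0.0519 × 0.694 = 0.0360 mol
n(HCl) used in back-titration = 0.0359 × 0.119 = 4.27 × 10^-3 mol
n(NaOH) left over = 4.27 × 10^-3 mol (1:1 ratio)
n(NaOH) consumed by analyte = 0.0360 − 4.27 × 10^-3 = 0.0317 mol
From the 1:2 ratio, n(C9H8O4) = 1/2 × 0.0317 = 0.0159 mol
mass of C9H8O4 = 0.0159 × 180.16 = 2.86 g
% C9H8O4 = 2.86 / 3.41 × 100 = 83.9 %

83.9 %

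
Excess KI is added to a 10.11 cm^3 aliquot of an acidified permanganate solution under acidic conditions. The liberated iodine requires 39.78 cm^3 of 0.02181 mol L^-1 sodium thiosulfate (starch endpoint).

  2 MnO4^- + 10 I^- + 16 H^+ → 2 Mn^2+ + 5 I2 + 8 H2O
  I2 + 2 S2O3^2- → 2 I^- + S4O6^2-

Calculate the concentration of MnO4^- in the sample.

n(S2O3^2-) = 0.03978 × 0.02181 = 8.676 × 10^-4 mol
n(I2) = n(S2O3^2-)/2 = 4.338 × 10^-4 mol
From the 2:5 ratio, n(MnO4^-) in the aliquot = 2/5 × 4.338 × 10^-4 = 1.735 × 10^-4 mol
[MnO4^-] = 1.735 × 10^-4 / 0.01011 = 0.01716 mol/L

0.01716 mol/L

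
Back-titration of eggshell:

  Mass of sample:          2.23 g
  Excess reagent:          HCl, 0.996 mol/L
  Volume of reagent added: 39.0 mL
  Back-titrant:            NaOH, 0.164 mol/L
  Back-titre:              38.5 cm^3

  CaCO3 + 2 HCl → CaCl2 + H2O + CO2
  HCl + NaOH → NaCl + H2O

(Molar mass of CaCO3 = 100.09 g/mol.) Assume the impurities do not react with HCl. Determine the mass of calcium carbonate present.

1.63 g

n(HCl) added = 0.0390 × 0.996 = 0.0388 mol
n(NaOH) used in back-titration = 0.0385 × 0.164 = 6.31 × 10^-3 mol
n(HCl) left over = 6.31 × 10^-3 mol (1:1 ratio)
n(HCl) consumed by analyte = 0.0388 − 6.31 × 10^-3 = 0.0325 mol
From the 1:2 ratio, n(CaCO3) = 1/2 × 0.0325 = 0.0163 mol
mass of CaCO3 = 0.0163 × 100.09 = 1.63 g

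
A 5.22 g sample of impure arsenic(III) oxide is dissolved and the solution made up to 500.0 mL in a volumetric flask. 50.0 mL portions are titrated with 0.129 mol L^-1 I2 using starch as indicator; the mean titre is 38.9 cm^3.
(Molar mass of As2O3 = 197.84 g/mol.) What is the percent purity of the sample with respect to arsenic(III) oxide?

As2O3 + 2 I2 + 2 H2O → As2O5 + 4 HI
n(I2) per titration = 0.0389 × 0.129 = 5.02 × 10^-3 mol
From the 1:2 ratio, n(As2O3) in each aliquot = 1/2 × 5.02 × 10^-3 = 2.51 × 10^-3 mol
n(As2O3) in the whole flask = 2.51 × 10^-3 × 500.0/50.0 = 0.0251 mol
mass of As2O3 = 0.0251 × 197.84 = 4.96 g
% As2O3 = 4.96 / 5.22 × 100 = 95.1 %

95.1 %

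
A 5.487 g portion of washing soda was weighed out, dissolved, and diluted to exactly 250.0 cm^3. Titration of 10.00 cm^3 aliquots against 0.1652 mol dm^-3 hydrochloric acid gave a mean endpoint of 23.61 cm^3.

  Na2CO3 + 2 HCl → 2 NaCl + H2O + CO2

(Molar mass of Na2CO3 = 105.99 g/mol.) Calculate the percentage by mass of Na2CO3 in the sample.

n(HCl) per titration = 0.02361 × 0.1652 = 3.900 × 10^-3 mol
From the 1:2 ratio, n(Na2CO3) in each aliquot = 1/2 × 3.900 × 10^-3 = 1.950 × 10^-3 mol
n(Na2CO3) in the whole flask = 1.950 × 10^-3 × 250.0/10.00 = 0.04875 mol
mass of Na2CO3 = 0.04875 × 105.99 = 5.168 g
% Na2CO3 = 5.168 / 5.487 × 100 = 94.18 %

94.18 %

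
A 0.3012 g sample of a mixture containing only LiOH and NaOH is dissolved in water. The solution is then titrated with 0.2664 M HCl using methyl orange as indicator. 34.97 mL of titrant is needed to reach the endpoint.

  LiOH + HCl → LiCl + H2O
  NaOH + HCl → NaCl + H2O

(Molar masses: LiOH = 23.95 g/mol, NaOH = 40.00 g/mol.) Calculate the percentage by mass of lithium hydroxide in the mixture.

n(HCl) = 0.03497 × 0.2664 = 9.316 × 10^-3 mol
Let x = n(LiOH), y = n(NaOH).
Titrant: 1x + 1y = 9.316 × 10^-3;  mass: 23.95x + 40.00y = 0.3012
Solving, x = 4.451 × 10^-3 mol, y = 4.865 × 10^-3 mol
mass of LiOH = 4.451 × 10^-3 × 23.95 = 0.1066 g
% LiOH = 0.1066 / 0.3012 × 100 = 35.39 %

35.39 %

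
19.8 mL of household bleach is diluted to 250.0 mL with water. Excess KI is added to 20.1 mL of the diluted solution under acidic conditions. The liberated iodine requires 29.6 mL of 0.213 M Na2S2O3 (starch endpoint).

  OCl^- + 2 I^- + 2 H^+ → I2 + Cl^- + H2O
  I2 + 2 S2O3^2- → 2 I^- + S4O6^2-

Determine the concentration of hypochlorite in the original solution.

1.98 M

n(S2O3^2-) = 0.0296 × 0.213 = 6.30 × 10^-3 mol
n(I2) = n(S2O3^2-)/2 = 3.15 × 10^-3 mol
n(OCl^-) in the aliquot = 3.15 × 10^-3 mol (1:1 ratio)
[OCl^-]_dilute = 3.15 × 10^-3 / 0.0201 = 0.157 mol/L
[OCl^-]_original = 0.157 × 250.0/19.8 = 1.98 mol/L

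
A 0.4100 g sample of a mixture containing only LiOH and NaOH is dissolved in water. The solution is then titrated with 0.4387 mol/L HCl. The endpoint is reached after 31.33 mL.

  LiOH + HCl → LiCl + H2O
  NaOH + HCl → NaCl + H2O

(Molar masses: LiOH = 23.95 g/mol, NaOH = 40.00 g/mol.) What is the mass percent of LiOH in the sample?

50.87 %

n(HCl) = 0.03133 × 0.4387 = 0.01374 mol
Let x = n(LiOH), y = n(NaOH).
Titrant: 1x + 1y = 0.01374;  mass: 23.95x + 40.00y = 0.4100
Solving, x = 8.709 × 10^-3 mol, y = 5.036 × 10^-3 mol
mass of LiOH = 8.709 × 10^-3 × 23.95 = 0.2086 g
% LiOH = 0.2086 / 0.4100 × 100 = 50.87 %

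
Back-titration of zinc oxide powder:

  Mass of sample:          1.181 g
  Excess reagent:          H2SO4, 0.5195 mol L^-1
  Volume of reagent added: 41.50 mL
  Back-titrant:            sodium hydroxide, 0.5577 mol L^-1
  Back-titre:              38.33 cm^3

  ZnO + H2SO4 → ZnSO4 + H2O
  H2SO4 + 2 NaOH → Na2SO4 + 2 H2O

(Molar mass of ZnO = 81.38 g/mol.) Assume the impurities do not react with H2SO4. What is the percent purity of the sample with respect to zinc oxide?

n(H2SO4) added = 0.04150 × 0.5195 = 0.02156 mol
n(NaOH) used in back-titration = 0.03833 × 0.5577 = 0.02138 mol
From the 1:2 ratio, n(H2SO4) left over = 1/2 × 0.02138 = 0.01069 mol
n(H2SO4) consumed by analyte = 0.02156 − 0.01069 = 0.01087 mol
n(ZnO) = 0.01087 mol (1:1 ratio)
mass of ZnO = 0.01087 × 81.38 = 0.8847 g
% ZnO = 0.8847 / 1.181 × 100 = 74.91 %

74.91 %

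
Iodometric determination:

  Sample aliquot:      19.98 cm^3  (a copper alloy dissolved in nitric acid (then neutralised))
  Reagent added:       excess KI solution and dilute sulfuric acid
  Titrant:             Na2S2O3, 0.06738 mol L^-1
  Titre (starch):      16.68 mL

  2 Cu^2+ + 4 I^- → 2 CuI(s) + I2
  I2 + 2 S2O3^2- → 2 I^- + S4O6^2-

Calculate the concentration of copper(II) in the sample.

0.05625 mol/L

n(S2O3^2-) = 0.01668 × 0.06738 = 1.124 × 10^-3 mol
n(I2) = n(S2O3^2-)/2 = 5.619 × 10^-4 mol
From the 2:1 ratio, n(Cu2+) in the aliquot = 2/1 × 5.619 × 10^-4 = 1.124 × 10^-3 mol
[Cu2+] = 1.124 × 10^-3 / 0.01998 = 0.05625 mol/L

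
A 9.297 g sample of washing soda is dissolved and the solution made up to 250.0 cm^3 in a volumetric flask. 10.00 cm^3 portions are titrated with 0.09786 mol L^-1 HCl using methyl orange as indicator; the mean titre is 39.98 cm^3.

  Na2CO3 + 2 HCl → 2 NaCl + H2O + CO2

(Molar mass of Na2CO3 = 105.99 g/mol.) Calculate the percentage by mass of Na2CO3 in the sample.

55.75 %

n(HCl) per titration = 0.03998 × 0.09786 = 3.912 × 10^-3 mol
From the 1:2 ratio, n(Na2CO3) in each aliquot = 1/2 × 3.912 × 10^-3 = 1.956 × 10^-3 mol
n(Na2CO3) in the whole flask = 1.956 × 10^-3 × 250.0/10.00 = 0.04891 mol
mass of Na2CO3 = 0.04891 × 105.99 = 5.183 g
% Na2CO3 = 5.183 / 9.297 × 100 = 55.75 %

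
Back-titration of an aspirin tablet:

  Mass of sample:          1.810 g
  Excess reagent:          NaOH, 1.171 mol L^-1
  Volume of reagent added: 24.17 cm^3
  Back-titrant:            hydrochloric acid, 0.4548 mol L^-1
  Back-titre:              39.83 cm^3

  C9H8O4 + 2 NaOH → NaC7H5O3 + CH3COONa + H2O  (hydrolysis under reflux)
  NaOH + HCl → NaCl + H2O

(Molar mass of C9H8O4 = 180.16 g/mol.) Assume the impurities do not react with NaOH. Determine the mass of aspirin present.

n(NaOH) added = 0.02417 × 1.171 = 0.02830 mol
n(HCl) used in back-titration = 0.03983 × 0.4548 = 0.01811 mol
n(NaOH) left over = 0.01811 mol (1:1 ratio)
n(NaOH) consumed by analyte = 0.02830 − 0.01811 = 0.01019 mol
From the 1:2 ratio, n(C9H8O4) = 1/2 × 0.01019 = 5.094 × 10^-3 mol
mass of C9H8O4 = 5.094 × 10^-3 × 180.16 = 0.9178 g

0.9178 g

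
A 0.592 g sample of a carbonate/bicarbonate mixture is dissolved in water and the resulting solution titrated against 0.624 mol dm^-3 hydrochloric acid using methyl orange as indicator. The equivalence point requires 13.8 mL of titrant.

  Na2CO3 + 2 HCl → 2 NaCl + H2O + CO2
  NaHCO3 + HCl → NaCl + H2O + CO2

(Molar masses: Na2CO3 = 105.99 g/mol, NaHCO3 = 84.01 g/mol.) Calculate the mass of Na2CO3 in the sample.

n(HCl) = 0.0138 × 0.624 = 8.61 × 10^-3 mol
Let x = n(Na2CO3), y = n(NaHCO3).
Titrant: 2x + 1y = 8.61 × 10^-3;  mass: 105.99x + 84.01y = 0.592
Solving, x = 2.12 × 10^-3 mol, y = 4.37 × 10^-3 mol
mass of Na2CO3 = 2.12 × 10^-3 × 105.99 = 0.225 g

0.225 g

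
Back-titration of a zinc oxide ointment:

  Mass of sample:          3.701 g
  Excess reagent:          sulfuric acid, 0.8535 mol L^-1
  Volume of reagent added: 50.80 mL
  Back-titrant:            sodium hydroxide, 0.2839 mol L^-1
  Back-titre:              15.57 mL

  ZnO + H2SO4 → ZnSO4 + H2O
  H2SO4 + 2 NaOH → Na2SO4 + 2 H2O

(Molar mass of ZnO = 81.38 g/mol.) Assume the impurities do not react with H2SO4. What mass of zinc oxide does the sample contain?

n(H2SO4) added = 0.05080 × 0.8535 = 0.04336 mol
n(NaOH) used in back-titration = 0.01557 × 0.2839 = 4.420 × 10^-3 mol
From the 1:2 ratio, n(H2SO4) left over = 1/2 × 4.420 × 10^-3 = 2.210 × 10^-3 mol
n(H2SO4) consumed by analyte = 0.04336 − 2.210 × 10^-3 = 0.04115 mol
n(ZnO) = 0.04115 mol (1:1 ratio)
mass of ZnO = 0.04115 × 81.38 = 3.349 g

3.349 g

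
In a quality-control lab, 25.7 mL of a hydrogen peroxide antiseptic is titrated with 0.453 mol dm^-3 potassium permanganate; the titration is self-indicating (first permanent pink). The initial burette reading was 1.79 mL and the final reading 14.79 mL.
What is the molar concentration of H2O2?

2 MnO4^- + 5 H2O2 + 6 H^+ → 2 Mn^2+ + 5 O2 + 8 H2O
n(KMnO4) = 0.0130 L × 0.453 mol/L = 5.89 × 10^-3 mol
From the 5:2 mole ratio, n(H2O2) = 5/2 × 5.89 × 10^-3 = 0.0147 mol
[H2O2] = 0.0147 mol / 0.0257 L = 0.573 mol/L

0.573 mol/L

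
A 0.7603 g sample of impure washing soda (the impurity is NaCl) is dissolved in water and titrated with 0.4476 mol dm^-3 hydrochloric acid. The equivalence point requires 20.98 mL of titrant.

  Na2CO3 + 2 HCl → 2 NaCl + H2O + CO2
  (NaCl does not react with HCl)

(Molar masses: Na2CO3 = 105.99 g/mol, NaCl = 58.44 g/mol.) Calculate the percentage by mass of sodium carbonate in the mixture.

65.46 %

n(HCl) = 0.02098 × 0.4476 = 9.391 × 10^-3 mol
Let x = n(Na2CO3), y = n(NaCl).
Titrant: 2x = 9.391 × 10^-3;  mass: 105.99x + 58.44y = 0.7603
Solving, x = 4.695 × 10^-3 mol, y = 4.494 × 10^-3 mol
mass of Na2CO3 = 4.695 × 10^-3 × 105.99 = 0.4977 g
% Na2CO3 = 0.4977 / 0.7603 × 100 = 65.46 %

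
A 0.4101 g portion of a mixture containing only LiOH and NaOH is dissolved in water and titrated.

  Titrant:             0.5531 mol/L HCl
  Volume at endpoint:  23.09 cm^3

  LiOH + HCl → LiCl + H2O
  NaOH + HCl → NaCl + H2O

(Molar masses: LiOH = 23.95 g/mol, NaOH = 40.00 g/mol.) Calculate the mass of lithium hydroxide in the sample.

n(HCl) = 0.02309 × 0.5531 = 0.01277 mol
Let x = n(LiOH), y = n(NaOH).
Titrant: 1x + 1y = 0.01277;  mass: 23.95x + 40.00y = 0.4101
Solving, x = 6.277 × 10^-3 mol, y = 6.494 × 10^-3 mol
mass of LiOH = 6.277 × 10^-3 × 23.95 = 0.1503 g

0.1503 g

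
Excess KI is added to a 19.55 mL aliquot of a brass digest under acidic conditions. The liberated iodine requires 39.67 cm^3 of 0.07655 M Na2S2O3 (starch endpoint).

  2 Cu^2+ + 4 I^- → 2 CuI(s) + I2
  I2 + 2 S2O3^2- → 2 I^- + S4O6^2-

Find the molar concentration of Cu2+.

n(S2O3^2-) = 0.03967 × 0.07655 = 3.037 × 10^-3 mol
n(I2) = n(S2O3^2-)/2 = 1.518 × 10^-3 mol
From the 2:1 ratio, n(Cu2+) in the aliquot = 2/1 × 1.518 × 10^-3 = 3.037 × 10^-3 mol
[Cu2+] = 3.037 × 10^-3 / 0.01955 = 0.1553 mol/L

0.1553 M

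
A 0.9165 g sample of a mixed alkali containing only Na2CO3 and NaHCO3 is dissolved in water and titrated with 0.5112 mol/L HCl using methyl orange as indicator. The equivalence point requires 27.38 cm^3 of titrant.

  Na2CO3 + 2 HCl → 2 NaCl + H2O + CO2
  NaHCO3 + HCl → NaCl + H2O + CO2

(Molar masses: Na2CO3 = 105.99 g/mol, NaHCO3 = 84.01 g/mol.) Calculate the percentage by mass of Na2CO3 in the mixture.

n(HCl) = 0.02738 × 0.5112 = 0.01400 mol
Let x = n(Na2CO3), y = n(NaHCO3).
Titrant: 2x + 1y = 0.01400;  mass: 105.99x + 84.01y = 0.9165
Solving, x = 4.181 × 10^-3 mol, y = 5.634 × 10^-3 mol
mass of Na2CO3 = 4.181 × 10^-3 × 105.99 = 0.4432 g
% Na2CO3 = 0.4432 / 0.9165 × 100 = 48.35 %

48.35 %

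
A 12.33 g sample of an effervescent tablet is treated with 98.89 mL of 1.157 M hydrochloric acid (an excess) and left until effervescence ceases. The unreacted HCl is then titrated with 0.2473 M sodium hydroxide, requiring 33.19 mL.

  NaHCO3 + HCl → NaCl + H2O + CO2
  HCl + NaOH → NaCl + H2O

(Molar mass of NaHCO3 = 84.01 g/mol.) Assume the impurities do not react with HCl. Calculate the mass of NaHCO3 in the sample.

8.923 g

n(HCl) added = 0.09889 × 1.157 = 0.1144 mol
n(NaOH) used in back-titration = 0.03319 × 0.2473 = 8.208 × 10^-3 mol
n(HCl) left over = 8.208 × 10^-3 mol (1:1 ratio)
n(HCl) consumed by analyte = 0.1144 − 8.208 × 10^-3 = 0.1062 mol
n(NaHCO3) = 0.1062 mol (1:1 ratio)
mass of NaHCO3 = 0.1062 × 84.01 = 8.923 g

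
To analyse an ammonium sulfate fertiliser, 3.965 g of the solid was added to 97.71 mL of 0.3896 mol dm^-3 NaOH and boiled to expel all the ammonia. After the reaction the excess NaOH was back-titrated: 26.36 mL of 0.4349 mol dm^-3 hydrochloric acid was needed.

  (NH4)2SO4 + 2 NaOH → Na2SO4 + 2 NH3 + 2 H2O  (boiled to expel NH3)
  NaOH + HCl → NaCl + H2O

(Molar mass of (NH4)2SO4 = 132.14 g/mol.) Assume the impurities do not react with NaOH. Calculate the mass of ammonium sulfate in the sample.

n(NaOH) added = 0.09771 × 0.3896 = 0.03807 mol
n(HCl) used in back-titration = 0.02636 × 0.4349 = 0.01146 mol
n(NaOH) left over = 0.01146 mol (1:1 ratio)
n(NaOH) consumed by analyte = 0.03807 − 0.01146 = 0.02660 mol
From the 1:2 ratio, n((NH4)2SO4) = 1/2 × 0.02660 = 0.01330 mol
mass of (NH4)2SO4 = 0.01330 × 132.14 = 1.758 g

1.758 g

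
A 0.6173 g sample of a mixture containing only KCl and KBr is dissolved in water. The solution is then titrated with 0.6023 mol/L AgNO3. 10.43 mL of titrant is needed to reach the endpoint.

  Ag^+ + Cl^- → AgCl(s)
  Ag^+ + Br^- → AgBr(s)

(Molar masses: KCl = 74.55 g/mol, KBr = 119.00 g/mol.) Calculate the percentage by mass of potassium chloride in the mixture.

n(AgNO3) = 0.01043 × 0.6023 = 6.282 × 10^-3 mol
Let x = n(KCl), y = n(KBr).
Titrant: 1x + 1y = 6.282 × 10^-3;  mass: 74.55x + 119.00y = 0.6173
Solving, x = 2.930 × 10^-3 mol, y = 3.352 × 10^-3 mol
mass of KCl = 2.930 × 10^-3 × 74.55 = 0.2185 g
% KCl = 0.2185 / 0.6173 × 100 = 35.39 %

35.39 %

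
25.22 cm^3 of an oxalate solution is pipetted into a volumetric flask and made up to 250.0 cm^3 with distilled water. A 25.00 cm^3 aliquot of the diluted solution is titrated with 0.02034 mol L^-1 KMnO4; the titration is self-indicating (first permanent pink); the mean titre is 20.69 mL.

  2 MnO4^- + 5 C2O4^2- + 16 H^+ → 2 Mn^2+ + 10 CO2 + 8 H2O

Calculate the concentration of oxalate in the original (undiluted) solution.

n(KMnO4) = 0.02069 × 0.02034 = 4.208 × 10^-4 mol
From the 5:2 ratio, n(C2O4^2-) in the aliquot = 5/2 × 4.208 × 10^-4 = 1.052 × 10^-3 mol
[C2O4^2-]_dilute = 1.052 × 10^-3 / 0.02500 = 0.04208 mol/L
Dilution factor = 250.0 / 25.22 = 9.913
[C2O4^2-]_stock = 0.04208 × 9.913 = 0.4172 mol/L

0.4172 mol/L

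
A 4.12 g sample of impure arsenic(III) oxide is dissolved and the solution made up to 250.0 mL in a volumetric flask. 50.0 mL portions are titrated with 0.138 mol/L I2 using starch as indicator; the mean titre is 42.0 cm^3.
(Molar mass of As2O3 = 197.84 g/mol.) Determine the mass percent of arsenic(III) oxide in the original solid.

As2O3 + 2 I2 + 2 H2O → As2O5 + 4 HI
n(I2) per titration = 0.0420 × 0.138 = 5.80 × 10^-3 mol
From the 1:2 ratio, n(As2O3) in each aliquot = 1/2 × 5.80 × 10^-3 = 2.90 × 10^-3 mol
n(As2O3) in the whole flask = 2.90 × 10^-3 × 250.0/50.0 = 0.0145 mol
mass of As2O3 = 0.0145 × 197.84 = 2.87 g
% As2O3 = 2.87 / 4.12 × 100 = 69.6 %

69.6 %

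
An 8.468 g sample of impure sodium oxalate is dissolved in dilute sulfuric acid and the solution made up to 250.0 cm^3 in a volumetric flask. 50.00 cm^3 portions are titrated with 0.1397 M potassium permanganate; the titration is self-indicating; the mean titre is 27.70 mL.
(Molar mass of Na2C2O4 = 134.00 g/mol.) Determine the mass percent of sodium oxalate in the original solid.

2 MnO4^- + 5 C2O4^2- + 16 H^+ → 2 Mn^2+ + 10 CO2 + 8 H2O
n(KMnO4) per titration = 0.02770 × 0.1397 = 3.870 × 10^-3 mol
From the 5:2 ratio, n(Na2C2O4) in each aliquot = 5/2 × 3.870 × 10^-3 = 9.674 × 10^-3 mol
n(Na2C2O4) in the whole flask = 9.674 × 10^-3 × 250.0/50.00 = 0.04837 mol
mass of Na2C2O4 = 0.04837 × 134.00 = 6.482 g
% Na2C2O4 = 6.482 / 8.468 × 100 = 76.54 %

76.54 %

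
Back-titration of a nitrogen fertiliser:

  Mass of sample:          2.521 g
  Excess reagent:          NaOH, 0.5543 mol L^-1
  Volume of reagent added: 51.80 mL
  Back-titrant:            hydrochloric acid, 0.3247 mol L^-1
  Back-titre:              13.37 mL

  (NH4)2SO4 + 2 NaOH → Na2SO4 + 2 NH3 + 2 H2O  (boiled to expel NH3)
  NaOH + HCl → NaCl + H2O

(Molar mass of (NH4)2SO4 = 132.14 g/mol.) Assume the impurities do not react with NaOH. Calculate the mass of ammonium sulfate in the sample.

1.610 g

n(NaOH) added = 0.05180 × 0.5543 = 0.02871 mol
n(HCl) used in back-titration = 0.01337 × 0.3247 = 4.341 × 10^-3 mol
n(NaOH) left over = 4.341 × 10^-3 mol (1:1 ratio)
n(NaOH) consumed by analyte = 0.02871 − 4.341 × 10^-3 = 0.02437 mol
From the 1:2 ratio, n((NH4)2SO4) = 1/2 × 0.02437 = 0.01219 mol
mass of (NH4)2SO4 = 0.01219 × 132.14 = 1.610 g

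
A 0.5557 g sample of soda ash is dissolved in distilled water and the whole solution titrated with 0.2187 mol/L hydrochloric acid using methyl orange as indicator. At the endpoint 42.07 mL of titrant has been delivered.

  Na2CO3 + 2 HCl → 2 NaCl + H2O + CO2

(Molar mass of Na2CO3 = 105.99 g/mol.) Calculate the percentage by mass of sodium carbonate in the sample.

n(HCl) = 0.04207 L × 0.2187 mol/L = 9.201 × 10^-3 mol
From the 1:2 ratio, n(Na2CO3) = 1/2 × 9.201 × 10^-3 = 4.600 × 10^-3 mol
mass of Na2CO3 = 4.600 × 10^-3 × 105.99 g/mol = 0.4876 g
% Na2CO3 = 0.4876 / 0.5557 × 100 = 87.74 %

87.74 %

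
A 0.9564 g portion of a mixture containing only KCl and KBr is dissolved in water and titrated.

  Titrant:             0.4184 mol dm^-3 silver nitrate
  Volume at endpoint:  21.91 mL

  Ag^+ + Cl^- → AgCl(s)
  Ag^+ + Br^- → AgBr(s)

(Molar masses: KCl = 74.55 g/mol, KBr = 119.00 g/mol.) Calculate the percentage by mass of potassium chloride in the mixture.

23.58 %

n(AgNO3) = 0.02191 × 0.4184 = 9.167 × 10^-3 mol
Let x = n(KCl), y = n(KBr).
Titrant: 1x + 1y = 9.167 × 10^-3;  mass: 74.55x + 119.00y = 0.9564
Solving, x = 3.026 × 10^-3 mol, y = 6.141 × 10^-3 mol
mass of KCl = 3.026 × 10^-3 × 74.55 = 0.2256 g
% KCl = 0.2256 / 0.9564 × 100 = 23.58 %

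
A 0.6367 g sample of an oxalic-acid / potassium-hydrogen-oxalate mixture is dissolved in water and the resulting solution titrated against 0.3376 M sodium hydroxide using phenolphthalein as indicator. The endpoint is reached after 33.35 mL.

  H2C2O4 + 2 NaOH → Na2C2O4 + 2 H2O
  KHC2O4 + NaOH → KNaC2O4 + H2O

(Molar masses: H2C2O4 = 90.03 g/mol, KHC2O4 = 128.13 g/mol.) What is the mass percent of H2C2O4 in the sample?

n(NaOH) = 0.03335 × 0.3376 = 0.01126 mol
Let x = n(H2C2O4), y = n(KHC2O4).
Titrant: 2x + 1y = 0.01126;  mass: 90.03x + 128.13y = 0.6367
Solving, x = 4.848 × 10^-3 mol, y = 1.563 × 10^-3 mol
mass of H2C2O4 = 4.848 × 10^-3 × 90.03 = 0.4365 g
% H2C2O4 = 0.4365 / 0.6367 × 100 = 68.55 %

68.55 %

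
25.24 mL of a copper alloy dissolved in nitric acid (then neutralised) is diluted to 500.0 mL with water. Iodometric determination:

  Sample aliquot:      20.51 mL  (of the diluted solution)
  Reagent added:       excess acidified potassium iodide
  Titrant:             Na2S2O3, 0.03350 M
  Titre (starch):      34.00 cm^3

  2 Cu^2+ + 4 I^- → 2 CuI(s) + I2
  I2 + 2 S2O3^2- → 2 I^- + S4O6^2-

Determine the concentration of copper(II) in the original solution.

n(S2O3^2-) = 0.03400 × 0.03350 = 1.139 × 10^-3 mol
n(I2) = n(S2O3^2-)/2 = 5.695 × 10^-4 mol
From the 2:1 ratio, n(Cu2+) in the aliquot = 2/1 × 5.695 × 10^-4 = 1.139 × 10^-3 mol
[Cu2+]_dilute = 1.139 × 10^-3 / 0.02051 = 0.05553 mol/L
[Cu2+]_original = 0.05553 × 500.0/25.24 = 1.100 mol/L

1.100 M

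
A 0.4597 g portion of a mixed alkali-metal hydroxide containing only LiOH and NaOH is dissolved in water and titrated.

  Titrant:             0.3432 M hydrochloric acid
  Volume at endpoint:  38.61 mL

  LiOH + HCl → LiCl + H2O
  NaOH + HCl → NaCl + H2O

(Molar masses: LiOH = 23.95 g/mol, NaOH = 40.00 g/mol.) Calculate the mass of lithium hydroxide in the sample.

n(HCl) = 0.03861 × 0.3432 = 0.01325 mol
Let x = n(LiOH), y = n(NaOH).
Titrant: 1x + 1y = 0.01325;  mass: 23.95x + 40.00y = 0.4597
Solving, x = 4.382 × 10^-3 mol, y = 8.869 × 10^-3 mol
mass of LiOH = 4.382 × 10^-3 × 23.95 = 0.1050 g

0.1050 g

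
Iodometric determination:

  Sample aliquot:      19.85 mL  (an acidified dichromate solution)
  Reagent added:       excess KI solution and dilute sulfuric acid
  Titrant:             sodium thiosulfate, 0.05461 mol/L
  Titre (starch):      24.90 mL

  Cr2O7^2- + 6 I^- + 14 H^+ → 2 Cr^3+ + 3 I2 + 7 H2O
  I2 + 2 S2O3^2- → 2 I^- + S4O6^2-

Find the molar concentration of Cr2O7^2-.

0.01142 mol/L

n(S2O3^2-) = 0.02490 × 0.05461 = 1.360 × 10^-3 mol
n(I2) = n(S2O3^2-)/2 = 6.799 × 10^-4 mol
From the 1:3 ratio, n(Cr2O7^2-) in the aliquot = 1/3 × 6.799 × 10^-4 = 2.266 × 10^-4 mol
[Cr2O7^2-] = 2.266 × 10^-4 / 0.01985 = 0.01142 mol/L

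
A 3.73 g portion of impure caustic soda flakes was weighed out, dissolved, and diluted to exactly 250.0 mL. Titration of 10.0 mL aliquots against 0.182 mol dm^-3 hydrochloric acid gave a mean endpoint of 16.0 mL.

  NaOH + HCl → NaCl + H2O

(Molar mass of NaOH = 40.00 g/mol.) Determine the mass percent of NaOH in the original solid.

n(HCl) per titration = 0.0160 × 0.182 = 2.91 × 10^-3 mol
n(NaOH) in each aliquot = 2.91 × 10^-3 mol (1:1 ratio)
n(NaOH) in the whole flask = 2.91 × 10^-3 × 250.0/10.0 = 0.0728 mol
mass of NaOH = 0.0728 × 40.00 = 2.91 g
% NaOH = 2.91 / 3.73 × 100 = 78.1 %

78.1 %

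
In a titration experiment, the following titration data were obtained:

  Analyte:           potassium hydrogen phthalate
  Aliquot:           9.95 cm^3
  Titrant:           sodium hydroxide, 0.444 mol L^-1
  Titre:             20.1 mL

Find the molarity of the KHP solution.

0.897 mol/L

KHC8H4O4 + NaOH → KNaC8H4O4 + H2O
n(NaOH) = 0.0201 L × 0.444 mol/L = 8.92 × 10^-3 mol
n(KHC8H4O4) = 8.92 × 10^-3 mol (1:1 mole ratio)
[KHC8H4O4] = 8.92 × 10^-3 mol / 0.00995 L = 0.897 mol/L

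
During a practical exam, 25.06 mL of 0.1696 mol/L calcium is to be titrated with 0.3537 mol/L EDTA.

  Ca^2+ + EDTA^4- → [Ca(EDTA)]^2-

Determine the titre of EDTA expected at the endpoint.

12.02 mL

n(Ca2+) = 0.02506 L × 0.1696 mol/L = 4.250 × 10^-3 mol
n(EDTA) = 4.250 × 10^-3 mol (1:1 stoichiometry)
V(EDTA) = 4.250 × 10^-3 mol / 0.3537 mol/L = 0.01202 L = 12.02 mL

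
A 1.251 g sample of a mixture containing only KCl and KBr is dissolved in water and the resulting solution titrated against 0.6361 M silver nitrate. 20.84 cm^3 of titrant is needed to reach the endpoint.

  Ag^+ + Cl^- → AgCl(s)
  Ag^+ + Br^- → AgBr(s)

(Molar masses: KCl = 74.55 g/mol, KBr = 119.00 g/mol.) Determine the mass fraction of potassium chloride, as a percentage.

43.77 %

n(AgNO3) = 0.02084 × 0.6361 = 0.01326 mol
Let x = n(KCl), y = n(KBr).
Titrant: 1x + 1y = 0.01326;  mass: 74.55x + 119.00y = 1.251
Solving, x = 7.345 × 10^-3 mol, y = 5.911 × 10^-3 mol
mass of KCl = 7.345 × 10^-3 × 74.55 = 0.5476 g
% KCl = 0.5476 / 1.251 × 100 = 43.77 %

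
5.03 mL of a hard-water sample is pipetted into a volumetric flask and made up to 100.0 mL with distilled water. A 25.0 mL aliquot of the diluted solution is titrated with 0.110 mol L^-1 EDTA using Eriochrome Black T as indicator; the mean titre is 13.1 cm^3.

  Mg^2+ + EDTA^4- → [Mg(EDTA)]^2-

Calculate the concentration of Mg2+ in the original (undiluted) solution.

n(EDTA) = 0.0131 × 0.110 = 1.44 × 10^-3 mol
n(Mg2+) in the aliquot = 1.44 × 10^-3 mol (1:1 ratio)
[Mg2+]_dilute = 1.44 × 10^-3 / 0.0250 = 0.0576 mol/L
Dilution factor = 100.0 / 5.03 = 19.88
[Mg2+]_stock = 0.0576 × 19.88 = 1.15 mol/L

1.15 mol/L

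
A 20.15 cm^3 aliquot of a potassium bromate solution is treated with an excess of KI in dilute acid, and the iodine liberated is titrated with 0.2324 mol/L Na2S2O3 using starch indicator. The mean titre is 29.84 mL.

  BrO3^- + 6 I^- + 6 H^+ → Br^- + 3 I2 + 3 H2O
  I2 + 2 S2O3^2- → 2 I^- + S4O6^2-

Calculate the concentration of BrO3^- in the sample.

0.05736 mol/L

n(S2O3^2-) = 0.02984 × 0.2324 = 6.935 × 10^-3 mol
n(I2) = n(S2O3^2-)/2 = 3.467 × 10^-3 mol
From the 1:3 ratio, n(BrO3^-) in the aliquot = 1/3 × 3.467 × 10^-3 = 1.156 × 10^-3 mol
[BrO3^-] = 1.156 × 10^-3 / 0.02015 = 0.05736 mol/L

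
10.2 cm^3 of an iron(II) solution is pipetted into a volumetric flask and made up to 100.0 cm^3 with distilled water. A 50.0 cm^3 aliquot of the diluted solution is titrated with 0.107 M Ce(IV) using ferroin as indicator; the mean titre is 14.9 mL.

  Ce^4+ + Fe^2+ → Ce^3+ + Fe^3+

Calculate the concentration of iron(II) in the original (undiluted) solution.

n(Ce4+) = 0.0149 × 0.107 = 1.59 × 10^-3 mol
n(Fe2+) in the aliquot = 1.59 × 10^-3 mol (1:1 ratio)
[Fe2+]_dilute = 1.59 × 10^-3 / 0.0500 = 0.0319 mol/L
Dilution factor = 100.0 / 10.2 = 9.804
[Fe2+]_stock = 0.0319 × 9.804 = 0.313 mol/L

0.313 M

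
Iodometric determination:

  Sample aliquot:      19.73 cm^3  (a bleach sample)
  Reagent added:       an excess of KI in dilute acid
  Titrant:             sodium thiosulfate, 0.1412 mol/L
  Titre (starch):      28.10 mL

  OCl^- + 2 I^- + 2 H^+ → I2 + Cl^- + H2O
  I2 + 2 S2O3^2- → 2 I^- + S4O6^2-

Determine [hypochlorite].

0.1006 mol/L

n(S2O3^2-) = 0.02810 × 0.1412 = 3.968 × 10^-3 mol
n(I2) = n(S2O3^2-)/2 = 1.984 × 10^-3 mol
n(OCl^-) in the aliquot = 1.984 × 10^-3 mol (1:1 ratio)
[OCl^-] = 1.984 × 10^-3 / 0.01973 = 0.1006 mol/L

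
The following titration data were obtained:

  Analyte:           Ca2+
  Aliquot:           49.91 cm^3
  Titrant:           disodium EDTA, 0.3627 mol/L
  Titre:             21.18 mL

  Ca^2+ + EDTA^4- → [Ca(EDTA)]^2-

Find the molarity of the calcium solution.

n(EDTA) = 0.02118 L × 0.3627 mol/L = 7.682 × 10^-3 mol
n(Ca2+) = 7.682 × 10^-3 mol (1:1 mole ratio)
[Ca2+] = 7.682 × 10^-3 mol / 0.04991 L = 0.1539 mol/L

0.1539 mol/L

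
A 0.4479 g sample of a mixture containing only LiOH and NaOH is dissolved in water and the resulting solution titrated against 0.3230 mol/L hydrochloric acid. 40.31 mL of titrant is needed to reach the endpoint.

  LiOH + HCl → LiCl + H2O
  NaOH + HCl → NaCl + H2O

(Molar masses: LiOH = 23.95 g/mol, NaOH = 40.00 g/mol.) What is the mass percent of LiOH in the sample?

24.29 %

n(HCl) = 0.04031 × 0.3230 = 0.01302 mol
Let x = n(LiOH), y = n(NaOH).
Titrant: 1x + 1y = 0.01302;  mass: 23.95x + 40.00y = 0.4479
Solving, x = 4.542 × 10^-3 mol, y = 8.478 × 10^-3 mol
mass of LiOH = 4.542 × 10^-3 × 23.95 = 0.1088 g
% LiOH = 0.1088 / 0.4479 × 100 = 24.29 %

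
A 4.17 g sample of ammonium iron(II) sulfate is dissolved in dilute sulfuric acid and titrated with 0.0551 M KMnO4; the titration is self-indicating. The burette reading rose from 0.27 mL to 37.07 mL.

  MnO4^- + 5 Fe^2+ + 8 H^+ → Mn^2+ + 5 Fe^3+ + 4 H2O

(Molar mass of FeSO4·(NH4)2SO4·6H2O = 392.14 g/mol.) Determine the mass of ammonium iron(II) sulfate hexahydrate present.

3.98 g

n(KMnO4) = 0.0368 L × 0.0551 mol/L = 2.03 × 10^-3 mol
From the 5:1 ratio, n(FeSO4·(NH4)2SO4·6H2O) = 5/1 × 2.03 × 10^-3 = 0.0101 mol
mass of FeSO4·(NH4)2SO4·6H2O = 0.0101 × 392.14 g/mol = 3.98 g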